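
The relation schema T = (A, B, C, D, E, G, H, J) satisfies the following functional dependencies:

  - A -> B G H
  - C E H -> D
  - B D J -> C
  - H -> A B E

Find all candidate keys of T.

Attribute J never appears on the right-hand side of any dependency, so J must belong to every candidate key.
{J}⁺ = {J}, which is not all of the schema, so we must add further attributes.
{A, C, J}⁺: A→BGH adds B, G, H; H→ABE adds E; CEH→D adds D → {A, B, C, D, E, G, H, J}. Minimal: {C, J}⁺ = {C, J}; {A, J}⁺ = {A, B, E, G, H, J}; {A, C}⁺ = {A, B, C, D, E, G, H} — none reach the full schema.
{A, D, J}⁺: A→BGH adds B, G, H; BDJ→C adds C; H→ABE adds E → {A, B, C, D, E, G, H, J}. Minimal: {D, J}⁺ = {D, J}; {A, J}⁺ = {A, B, E, G, H, J}; {A, D}⁺ = {A, B, D, E, G, H} — none reach the full schema.
{C, H, J}⁺: H→ABE adds A, B, E; A→BGH adds G; CEH→D adds D → {A, B, C, D, E, G, H, J}. Minimal: {H, J}⁺ = {A, B, E, G, H, J}; {C, J}⁺ = {C, J}; {C, H}⁺ = {A, B, C, D, E, G, H} — none reach the full schema.
{D, H, J}⁺: H→ABE adds A, B, E; A→BGH adds G; BDJ→C adds C → {A, B, C, D, E, G, H, J}. Minimal: {H, J}⁺ = {A, B, E, G, H, J}; {D, J}⁺ = {D, J}; {D, H}⁺ = {A, B, D, E, G, H} — none reach the full schema.

{A, C, J}; {A, D, J}; {C, H, J}; {D, H, J}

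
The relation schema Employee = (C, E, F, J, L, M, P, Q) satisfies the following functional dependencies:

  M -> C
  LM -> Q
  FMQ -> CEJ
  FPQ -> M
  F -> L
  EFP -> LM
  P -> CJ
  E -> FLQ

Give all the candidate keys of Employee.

{E, P}⁺: P→CJ adds C, J; E→FLQ adds F, L, Q; FPQ→M adds M → {C, E, F, J, L, M, P, Q}. Minimal: {P}⁺ = {C, J, P}; {E}⁺ = {E, F, L, Q} — none reach the full schema.
{F, M, P}⁺: M→C adds C; F→L adds L; P→CJ adds J; LM→Q adds Q; FMQ→CEJ adds E → {C, E, F, J, L, M, P, Q}. Minimal: {M, P}⁺ = {C, J, M, P}; {F, P}⁺ = {C, F, J, L, P}; {F, M}⁺ = {C, E, F, J, L, M, Q} — none reach the full schema.
{F, P, Q}⁺: FPQ→M adds M; F→L adds L; P→CJ adds C, J; FMQ→CEJ adds E → {C, E, F, J, L, M, P, Q}. Minimal: {P, Q}⁺ = {C, J, P, Q}; {F, Q}⁺ = {F, L, Q}; {F, P}⁺ = {C, F, J, L, P} — none reach the full schema.

{E, P}, {F, M, P}, {F, P, Q}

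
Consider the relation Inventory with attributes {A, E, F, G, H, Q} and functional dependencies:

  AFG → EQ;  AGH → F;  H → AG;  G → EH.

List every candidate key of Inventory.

{G}⁺: G→EH adds E, H; H→AG adds A; AGH→F adds F; AFG→EQ adds Q → {A, E, F, G, H, Q}.
{H}⁺: H→AG adds A, G; G→EH adds E; AGH→F adds F; AFG→EQ adds Q → {A, E, F, G, H, Q}.
Any other superkey contains one of these as a subset, so there are no further candidate keys.

{G}; {H}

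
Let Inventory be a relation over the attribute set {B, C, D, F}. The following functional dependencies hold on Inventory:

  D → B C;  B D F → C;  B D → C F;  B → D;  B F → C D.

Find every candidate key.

B; D

{B}⁺: B→D adds D; D→BC adds C; BD→CF adds F → {B, C, D, F}.
{D}⁺: D→BC adds B, C; BD→CF adds F → {B, C, D, F}.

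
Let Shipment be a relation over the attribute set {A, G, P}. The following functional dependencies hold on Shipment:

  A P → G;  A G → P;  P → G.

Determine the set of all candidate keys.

{A, G}, {A, P}

Attribute A never appears on the right-hand side of any dependency, so A must belong to every candidate key.
{A}⁺ = {A}, which is not all of the schema, so we must add further attributes.
{A, G}⁺: AG→P adds P → {A, G, P}.
{A, P}⁺: AP→G adds G → {A, G, P}.
Any other superkey contains one of these as a subset, so there are no further candidate keys.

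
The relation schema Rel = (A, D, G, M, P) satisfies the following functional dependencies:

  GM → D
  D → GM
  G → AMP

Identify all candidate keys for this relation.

{D}⁺: D→GM adds G, M; G→AMP adds A, P → {A, D, G, M, P}.
{G}⁺: G→AMP adds A, M, P; GM→D adds D → {A, D, G, M, P}.
Any other superkey contains one of these as a subset, so there are no further candidate keys.

{D}, {G}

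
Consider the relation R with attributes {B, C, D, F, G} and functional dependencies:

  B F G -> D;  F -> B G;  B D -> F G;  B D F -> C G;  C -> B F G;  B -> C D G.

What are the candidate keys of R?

{B}, {C}, {F}

{B}⁺: B→CDG adds C, D, G; BD→FG adds F → {B, C, D, F, G}.
{C}⁺: C→BFG adds B, F, G; B→CDG adds D → {B, C, D, F, G}.
{F}⁺: F→BG adds B, G; B→CDG adds C, D → {B, C, D, F, G}.
Any other superkey contains one of these as a subset, so there are no further candidate keys.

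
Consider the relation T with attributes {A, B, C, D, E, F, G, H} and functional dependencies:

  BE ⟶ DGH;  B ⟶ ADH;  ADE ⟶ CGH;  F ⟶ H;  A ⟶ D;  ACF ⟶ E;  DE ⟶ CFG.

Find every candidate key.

Attribute B never appears on the right-hand side of any dependency, so B must belong to every candidate key.
{B}⁺ = {A, B, D, H}, which is not all of the schema, so we must add further attributes.
{B, E}⁺: BE→DGH adds D, G, H; B→ADH adds A; ADE→CGH adds C; DE→CFG adds F → {A, B, C, D, E, F, G, H}. Minimal: {E}⁺ = {E}; {B}⁺ = {A, B, D, H} — none reach the full schema.
{B, C, F}⁺: B→ADH adds A, D, H; ACF→E adds E; DE→CFG adds G → {A, B, C, D, E, F, G, H}. Minimal: {C, F}⁺ = {C, F, H}; {B, F}⁺ = {A, B, D, F, H}; {B, C}⁺ = {A, B, C, D, H} — none reach the full schema.
Any other superkey contains one of these as a subset, so there are no further candidate keys.

{B, E}; {B, C, F}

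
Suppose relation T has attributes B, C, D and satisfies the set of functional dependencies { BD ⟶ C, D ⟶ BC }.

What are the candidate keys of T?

{D}

Attribute D never appears on the right-hand side of any dependency, so D must belong to every candidate key.
{D}⁺ = {B, C, D}, which is all of the schema, so {D} is the only candidate key.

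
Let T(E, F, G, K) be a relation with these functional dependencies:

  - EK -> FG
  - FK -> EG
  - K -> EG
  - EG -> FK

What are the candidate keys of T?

{K}⁺: K→EG adds E, G; EG→FK adds F → {E, F, G, K}.
{E, G}⁺: EG→FK adds F, K → {E, F, G, K}. Minimal: {G}⁺ = {G}; {E}⁺ = {E} — none reach the full schema.

(K), (E, G)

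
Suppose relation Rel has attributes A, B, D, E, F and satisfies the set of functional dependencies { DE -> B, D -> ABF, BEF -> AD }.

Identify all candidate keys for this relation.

DE, BEF

{D, E}⁺: DE→B adds B; D→ABF adds A, F → {A, B, D, E, F}. Minimal: {E}⁺ = {E}; {D}⁺ = {A, B, D, F} — none reach the full schema.
{B, E, F}⁺: BEF→AD adds A, D → {A, B, D, E, F}. Minimal: {E, F}⁺ = {E, F}; {B, F}⁺ = {B, F}; {B, E}⁺ = {B, E} — none reach the full schema.
Any other superkey contains one of these as a subset, so there are no further candidate keys.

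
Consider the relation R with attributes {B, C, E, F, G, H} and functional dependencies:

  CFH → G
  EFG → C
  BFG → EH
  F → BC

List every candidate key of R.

{F, G}; {F, H}

Attribute F never appears on the right-hand side of any dependency, so F must belong to every candidate key.
{F}⁺ = {B, C, F}, which is not all of the schema, so we must add further attributes.
{F, G}⁺: F→BC adds B, C; BFG→EH adds E, H → {B, C, E, F, G, H}.
{F, H}⁺: F→BC adds B, C; CFH→G adds G; BFG→EH adds E → {B, C, E, F, G, H}.
Any other superkey contains one of these as a subset, so there are no further candidate keys.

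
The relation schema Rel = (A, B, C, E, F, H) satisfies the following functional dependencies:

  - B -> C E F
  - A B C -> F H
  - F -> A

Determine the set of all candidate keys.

{B}

Attribute B never appears on the right-hand side of any dependency, so B must belong to every candidate key.
{B}⁺ = {A, B, C, E, F, H}, which is all of the schema, so {B} is the only candidate key.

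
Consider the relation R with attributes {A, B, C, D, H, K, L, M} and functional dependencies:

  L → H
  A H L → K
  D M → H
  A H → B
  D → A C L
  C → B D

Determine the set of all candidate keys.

{C, M}⁺: C→BD adds B, D; DM→H adds H; D→ACL adds A, L; AHL→K adds K → {A, B, C, D, H, K, L, M}.
{D, M}⁺: DM→H adds H; D→ACL adds A, C, L; C→BD adds B; AHL→K adds K → {A, B, C, D, H, K, L, M}.
Any other superkey contains one of these as a subset, so there are no further candidate keys.

CM, DM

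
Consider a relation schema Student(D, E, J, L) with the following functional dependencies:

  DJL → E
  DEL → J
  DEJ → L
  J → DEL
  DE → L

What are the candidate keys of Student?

{J}⁺: J→DEL adds D, E, L → {D, E, J, L}.
{D, E}⁺: DE→L adds L; DEL→J adds J → {D, E, J, L}. Minimal: {E}⁺ = {E}; {D}⁺ = {D} — none reach the full schema.
Any other superkey contains one of these as a subset, so there are no further candidate keys.

(J); (D, E)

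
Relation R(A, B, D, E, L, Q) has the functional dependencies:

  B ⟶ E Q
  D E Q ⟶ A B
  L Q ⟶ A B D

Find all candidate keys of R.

Attribute L never appears on the right-hand side of any dependency, so L must belong to every candidate key.
{L}⁺ = {L}, which is not all of the schema, so we must add further attributes.
{B, L}⁺: B→EQ adds E, Q; LQ→ABD adds A, D → {A, B, D, E, L, Q}. Minimal: {L}⁺ = {L}; {B}⁺ = {B, E, Q} — none reach the full schema.
{L, Q}⁺: LQ→ABD adds A, B, D; B→EQ adds E → {A, B, D, E, L, Q}. Minimal: {Q}⁺ = {Q}; {L}⁺ = {L} — none reach the full schema.

{B, L}, {L, Q}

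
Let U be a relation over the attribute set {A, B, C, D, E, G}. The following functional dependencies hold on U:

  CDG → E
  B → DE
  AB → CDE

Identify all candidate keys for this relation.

{A, B, G}

Attributes A, B, G never appear on any right-hand side, so every candidate key must contain {A, B, G}.
{A, B, G}⁺ = {A, B, C, D, E, G}, which is all of the schema, so {A, B, G} is the only candidate key.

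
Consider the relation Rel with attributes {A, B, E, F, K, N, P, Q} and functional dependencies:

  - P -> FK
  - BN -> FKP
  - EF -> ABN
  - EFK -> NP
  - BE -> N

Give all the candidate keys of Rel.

Attributes E, Q never appear on any right-hand side, so every candidate key must contain {E, Q}.
{E, Q}⁺ = {E, Q}, which is not all of the schema, so we must add further attributes.
{B, E, Q}⁺: BE→N adds N; BN→FKP adds F, K, P; EF→ABN adds A → {A, B, E, F, K, N, P, Q}. Minimal: {E, Q}⁺ = {E, Q}; {B, Q}⁺ = {B, Q}; {B, E}⁺ = {A, B, E, F, K, N, P} — none reach the full schema.
{E, F, Q}⁺: EF→ABN adds A, B, N; BN→FKP adds K, P → {A, B, E, F, K, N, P, Q}. Minimal: {F, Q}⁺ = {F, Q}; {E, Q}⁺ = {E, Q}; {E, F}⁺ = {A, B, E, F, K, N, P} — none reach the full schema.
{E, P, Q}⁺: P→FK adds F, K; EF→ABN adds A, B, N → {A, B, E, F, K, N, P, Q}. Minimal: {P, Q}⁺ = {F, K, P, Q}; {E, Q}⁺ = {E, Q}; {E, P}⁺ = {A, B, E, F, K, N, P} — none reach the full schema.

{B, E, Q}, {E, F, Q}, {E, P, Q}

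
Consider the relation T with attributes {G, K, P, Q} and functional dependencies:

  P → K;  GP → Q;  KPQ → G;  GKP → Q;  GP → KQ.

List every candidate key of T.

{G, P}⁺: P→K adds K; GP→Q adds Q → {G, K, P, Q}. Minimal: {P}⁺ = {K, P}; {G}⁺ = {G} — none reach the full schema.
{P, Q}⁺: P→K adds K; KPQ→G adds G → {G, K, P, Q}. Minimal: {Q}⁺ = {Q}; {P}⁺ = {K, P} — none reach the full schema.

{G, P}; {P, Q}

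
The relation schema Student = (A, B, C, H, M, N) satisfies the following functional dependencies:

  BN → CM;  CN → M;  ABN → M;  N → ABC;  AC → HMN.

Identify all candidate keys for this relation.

{N}⁺: N→ABC adds A, B, C; AC→HMN adds H, M → {A, B, C, H, M, N}.
{A, C}⁺: AC→HMN adds H, M, N; N→ABC adds B → {A, B, C, H, M, N}.

{N}, {A, C}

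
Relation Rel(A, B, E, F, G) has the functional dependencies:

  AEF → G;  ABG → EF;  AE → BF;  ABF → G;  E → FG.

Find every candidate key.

{A, E}⁺: AE→BF adds B, F; ABF→G adds G → {A, B, E, F, G}. Minimal: {E}⁺ = {E, F, G}; {A}⁺ = {A} — none reach the full schema.
{A, B, F}⁺: ABF→G adds G; ABG→EF adds E → {A, B, E, F, G}. Minimal: {B, F}⁺ = {B, F}; {A, F}⁺ = {A, F}; {A, B}⁺ = {A, B} — none reach the full schema.
{A, B, G}⁺: ABG→EF adds E, F → {A, B, E, F, G}. Minimal: {B, G}⁺ = {B, G}; {A, G}⁺ = {A, G}; {A, B}⁺ = {A, B} — none reach the full schema.

{A, E}, {A, B, F}, {A, B, G}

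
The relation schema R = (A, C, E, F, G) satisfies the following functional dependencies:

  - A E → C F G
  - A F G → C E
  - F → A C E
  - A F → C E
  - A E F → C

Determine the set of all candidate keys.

{F}, {A, E}

{F}⁺: F→ACE adds A, C, E; AE→CFG adds G → {A, C, E, F, G}.
{A, E}⁺: AE→CFG adds C, F, G → {A, C, E, F, G}. Minimal: {E}⁺ = {E}; {A}⁺ = {A} — none reach the full schema.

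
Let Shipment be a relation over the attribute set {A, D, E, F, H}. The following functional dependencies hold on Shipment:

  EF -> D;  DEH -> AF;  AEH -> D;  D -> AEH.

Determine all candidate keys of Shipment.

{D}⁺: D→AEH adds A, E, H; DEH→AF adds F → {A, D, E, F, H}.
{E, F}⁺: EF→D adds D; D→AEH adds A, H → {A, D, E, F, H}. Minimal: {F}⁺ = {F}; {E}⁺ = {E} — none reach the full schema.
{A, E, H}⁺: AEH→D adds D; DEH→AF adds F → {A, D, E, F, H}. Minimal: {E, H}⁺ = {E, H}; {A, H}⁺ = {A, H}; {A, E}⁺ = {A, E} — none reach the full schema.
Any other superkey contains one of these as a subset, so there are no further candidate keys.

(D), (E, F), (A, E, H)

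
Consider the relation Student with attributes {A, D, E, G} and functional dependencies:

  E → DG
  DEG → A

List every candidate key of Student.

{E}⁺: E→DG adds D, G; DEG→A adds A → {A, D, E, G}.

{E}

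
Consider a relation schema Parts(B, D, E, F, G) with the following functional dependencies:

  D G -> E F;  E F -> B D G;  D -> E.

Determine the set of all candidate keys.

(D, F); (D, G); (E, F)

{D, F}⁺: D→E adds E; EF→BDG adds B, G → {B, D, E, F, G}. Minimal: {F}⁺ = {F}; {D}⁺ = {D, E} — none reach the full schema.
{D, G}⁺: DG→EF adds E, F; EF→BDG adds B → {B, D, E, F, G}. Minimal: {G}⁺ = {G}; {D}⁺ = {D, E} — none reach the full schema.
{E, F}⁺: EF→BDG adds B, D, G → {B, D, E, F, G}. Minimal: {F}⁺ = {F}; {E}⁺ = {E} — none reach the full schema.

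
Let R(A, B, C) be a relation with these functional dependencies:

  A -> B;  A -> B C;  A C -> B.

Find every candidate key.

(A)

Attribute A never appears on the right-hand side of any dependency, so A must belong to every candidate key.
{A}⁺ = {A, B, C}, which is all of the schema, so {A} is the only candidate key.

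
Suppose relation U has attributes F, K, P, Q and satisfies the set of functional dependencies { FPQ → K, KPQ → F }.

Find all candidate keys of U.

Attributes P, Q never appear on any right-hand side, so every candidate key must contain {P, Q}.
{P, Q}⁺ = {P, Q}, which is not all of the schema, so we must add further attributes.
{F, P, Q}⁺: FPQ→K adds K → {F, K, P, Q}. Minimal: {P, Q}⁺ = {P, Q}; {F, Q}⁺ = {F, Q}; {F, P}⁺ = {F, P} — none reach the full schema.
{K, P, Q}⁺: KPQ→F adds F → {F, K, P, Q}. Minimal: {P, Q}⁺ = {P, Q}; {K, Q}⁺ = {K, Q}; {K, P}⁺ = {K, P} — none reach the full schema.
Any other superkey contains one of these as a subset, so there are no further candidate keys.

{F, P, Q}, {K, P, Q}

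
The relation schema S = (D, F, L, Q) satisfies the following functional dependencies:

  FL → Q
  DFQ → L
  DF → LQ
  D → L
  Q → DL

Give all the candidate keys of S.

Attribute F never appears on the right-hand side of any dependency, so F must belong to every candidate key.
{F}⁺ = {F}, which is not all of the schema, so we must add further attributes.
{D, F}⁺: DF→LQ adds L, Q → {D, F, L, Q}. Minimal: {F}⁺ = {F}; {D}⁺ = {D, L} — none reach the full schema.
{F, L}⁺: FL→Q adds Q; Q→DL adds D → {D, F, L, Q}. Minimal: {L}⁺ = {L}; {F}⁺ = {F} — none reach the full schema.
{F, Q}⁺: Q→DL adds D, L → {D, F, L, Q}. Minimal: {Q}⁺ = {D, L, Q}; {F}⁺ = {F} — none reach the full schema.
Any other superkey contains one of these as a subset, so there are no further candidate keys.

{D, F}, {F, L}, {F, Q}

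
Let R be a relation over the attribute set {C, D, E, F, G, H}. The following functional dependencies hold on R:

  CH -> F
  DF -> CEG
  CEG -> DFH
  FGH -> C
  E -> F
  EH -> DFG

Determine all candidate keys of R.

{D, E}⁺: E→F adds F; DF→CEG adds C, G; CEG→DFH adds H → {C, D, E, F, G, H}. Minimal: {E}⁺ = {E, F}; {D}⁺ = {D} — none reach the full schema.
{D, F}⁺: DF→CEG adds C, E, G; CEG→DFH adds H → {C, D, E, F, G, H}. Minimal: {F}⁺ = {F}; {D}⁺ = {D} — none reach the full schema.
{E, H}⁺: E→F adds F; EH→DFG adds D, G; DF→CEG adds C → {C, D, E, F, G, H}. Minimal: {H}⁺ = {H}; {E}⁺ = {E, F} — none reach the full schema.
{C, D, H}⁺: CH→F adds F; DF→CEG adds E, G → {C, D, E, F, G, H}. Minimal: {D, H}⁺ = {D, H}; {C, H}⁺ = {C, F, H}; {C, D}⁺ = {C, D} — none reach the full schema.
{C, E, G}⁺: CEG→DFH adds D, F, H → {C, D, E, F, G, H}. Minimal: {E, G}⁺ = {E, F, G}; {C, G}⁺ = {C, G}; {C, E}⁺ = {C, E, F} — none reach the full schema.

DE, DF, EH, CDH, CEG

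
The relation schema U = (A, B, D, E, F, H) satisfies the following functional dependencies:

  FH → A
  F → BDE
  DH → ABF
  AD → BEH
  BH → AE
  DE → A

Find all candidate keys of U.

{F}⁺: F→BDE adds B, D, E; DE→A adds A; AD→BEH adds H → {A, B, D, E, F, H}.
{A, D}⁺: AD→BEH adds B, E, H; DH→ABF adds F → {A, B, D, E, F, H}. Minimal: {D}⁺ = {D}; {A}⁺ = {A} — none reach the full schema.
{D, E}⁺: DE→A adds A; AD→BEH adds B, H; DH→ABF adds F → {A, B, D, E, F, H}. Minimal: {E}⁺ = {E}; {D}⁺ = {D} — none reach the full schema.
{D, H}⁺: DH→ABF adds A, B, F; AD→BEH adds E → {A, B, D, E, F, H}. Minimal: {H}⁺ = {H}; {D}⁺ = {D} — none reach the full schema.

F, AD, DE, DH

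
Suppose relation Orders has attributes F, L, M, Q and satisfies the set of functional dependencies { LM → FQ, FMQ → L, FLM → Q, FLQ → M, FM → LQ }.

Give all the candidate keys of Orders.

{F, M}⁺: FM→LQ adds L, Q → {F, L, M, Q}. Minimal: {M}⁺ = {M}; {F}⁺ = {F} — none reach the full schema.
{L, M}⁺: LM→FQ adds F, Q → {F, L, M, Q}. Minimal: {M}⁺ = {M}; {L}⁺ = {L} — none reach the full schema.
{F, L, Q}⁺: FLQ→M adds M → {F, L, M, Q}. Minimal: {L, Q}⁺ = {L, Q}; {F, Q}⁺ = {F, Q}; {F, L}⁺ = {F, L} — none reach the full schema.
Any other superkey contains one of these as a subset, so there are no further candidate keys.

{F, M}, {L, M}, {F, L, Q}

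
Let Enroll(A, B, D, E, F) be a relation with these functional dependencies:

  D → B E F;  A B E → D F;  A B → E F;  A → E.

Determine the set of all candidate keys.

{A, B}, {A, D}

{A, B}⁺: AB→EF adds E, F; ABE→DF adds D → {A, B, D, E, F}. Minimal: {B}⁺ = {B}; {A}⁺ = {A, E} — none reach the full schema.
{A, D}⁺: D→BEF adds B, E, F → {A, B, D, E, F}. Minimal: {D}⁺ = {B, D, E, F}; {A}⁺ = {A, E} — none reach the full schema.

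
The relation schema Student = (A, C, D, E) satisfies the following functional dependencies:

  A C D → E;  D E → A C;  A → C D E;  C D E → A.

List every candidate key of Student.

{A}, {D, E}

{A}⁺: A→CDE adds C, D, E → {A, C, D, E}.
{D, E}⁺: DE→AC adds A, C → {A, C, D, E}.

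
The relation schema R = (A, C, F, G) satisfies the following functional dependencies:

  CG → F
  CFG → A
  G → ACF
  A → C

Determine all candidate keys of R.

{G}

Attribute G never appears on the right-hand side of any dependency, so G must belong to every candidate key.
{G}⁺ = {A, C, F, G}, which is all of the schema, so {G} is the only candidate key.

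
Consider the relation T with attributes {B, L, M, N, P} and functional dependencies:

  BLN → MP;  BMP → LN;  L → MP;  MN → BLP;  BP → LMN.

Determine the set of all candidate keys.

{B, L}⁺: L→MP adds M, P; BP→LMN adds N → {B, L, M, N, P}.
{B, P}⁺: BP→LMN adds L, M, N → {B, L, M, N, P}.
{L, N}⁺: L→MP adds M, P; MN→BLP adds B → {B, L, M, N, P}.
{M, N}⁺: MN→BLP adds B, L, P → {B, L, M, N, P}.
Any other superkey contains one of these as a subset, so there are no further candidate keys.

BL; BP; LN; MN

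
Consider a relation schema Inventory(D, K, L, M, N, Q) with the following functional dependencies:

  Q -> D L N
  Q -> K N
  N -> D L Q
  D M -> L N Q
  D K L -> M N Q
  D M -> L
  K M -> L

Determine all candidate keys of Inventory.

{N}⁺: N→DLQ adds D, L, Q; Q→KN adds K; DKL→MNQ adds M → {D, K, L, M, N, Q}.
{Q}⁺: Q→DLN adds D, L, N; Q→KN adds K; DKL→MNQ adds M → {D, K, L, M, N, Q}.
{D, M}⁺: DM→LNQ adds L, N, Q; Q→KN adds K → {D, K, L, M, N, Q}. Minimal: {M}⁺ = {M}; {D}⁺ = {D} — none reach the full schema.
{D, K, L}⁺: DKL→MNQ adds M, N, Q → {D, K, L, M, N, Q}. Minimal: {K, L}⁺ = {K, L}; {D, L}⁺ = {D, L}; {D, K}⁺ = {D, K} — none reach the full schema.
Any other superkey contains one of these as a subset, so there are no further candidate keys.

N, Q, DM, DKL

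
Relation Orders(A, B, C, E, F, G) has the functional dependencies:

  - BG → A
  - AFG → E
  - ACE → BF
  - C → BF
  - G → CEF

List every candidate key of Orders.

{G}⁺: G→CEF adds C, E, F; C→BF adds B; BG→A adds A → {A, B, C, E, F, G}.
No other minimal superkey exists.

(G)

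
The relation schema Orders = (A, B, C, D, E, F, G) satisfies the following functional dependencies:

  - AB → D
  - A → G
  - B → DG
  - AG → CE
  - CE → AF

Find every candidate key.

{A, B}, {B, C, E}

Attribute B never appears on the right-hand side of any dependency, so B must belong to every candidate key.
{B}⁺ = {B, D, G}, which is not all of the schema, so we must add further attributes.
{A, B}⁺: AB→D adds D; A→G adds G; AG→CE adds C, E; CE→AF adds F → {A, B, C, D, E, F, G}. Minimal: {B}⁺ = {B, D, G}; {A}⁺ = {A, C, E, F, G} — none reach the full schema.
{B, C, E}⁺: B→DG adds D, G; CE→AF adds A, F → {A, B, C, D, E, F, G}. Minimal: {C, E}⁺ = {A, C, E, F, G}; {B, E}⁺ = {B, D, E, G}; {B, C}⁺ = {B, C, D, G} — none reach the full schema.
Any other superkey contains one of these as a subset, so there are no further candidate keys.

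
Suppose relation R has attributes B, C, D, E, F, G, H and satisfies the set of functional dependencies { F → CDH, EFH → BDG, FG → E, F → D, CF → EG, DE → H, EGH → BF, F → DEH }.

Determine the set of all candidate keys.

{F}⁺: F→CDH adds C, D, H; CF→EG adds E, G; EGH→BF adds B → {B, C, D, E, F, G, H}.
{D, E, G}⁺: DE→H adds H; EGH→BF adds B, F; F→CDH adds C → {B, C, D, E, F, G, H}. Minimal: {E, G}⁺ = {E, G}; {D, G}⁺ = {D, G}; {D, E}⁺ = {D, E, H} — none reach the full schema.
{E, G, H}⁺: EGH→BF adds B, F; F→DEH adds D; F→CDH adds C → {B, C, D, E, F, G, H}. Minimal: {G, H}⁺ = {G, H}; {E, H}⁺ = {E, H}; {E, G}⁺ = {E, G} — none reach the full schema.

{F}, {D, E, G}, {E, G, H}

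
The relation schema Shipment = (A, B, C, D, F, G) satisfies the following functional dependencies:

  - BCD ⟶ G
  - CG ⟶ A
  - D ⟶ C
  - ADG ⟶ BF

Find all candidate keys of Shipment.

(B, D); (D, G)

Attribute D never appears on the right-hand side of any dependency, so D must belong to every candidate key.
{D}⁺ = {C, D}, which is not all of the schema, so we must add further attributes.
{B, D}⁺: D→C adds C; BCD→G adds G; CG→A adds A; ADG→BF adds F → {A, B, C, D, F, G}. Minimal: {D}⁺ = {C, D}; {B}⁺ = {B} — none reach the full schema.
{D, G}⁺: D→C adds C; CG→A adds A; ADG→BF adds B, F → {A, B, C, D, F, G}. Minimal: {G}⁺ = {G}; {D}⁺ = {C, D} — none reach the full schema.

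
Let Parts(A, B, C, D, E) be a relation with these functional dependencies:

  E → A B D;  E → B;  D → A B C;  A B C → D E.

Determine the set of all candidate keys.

{D}⁺: D→ABC adds A, B, C; ABC→DE adds E → {A, B, C, D, E}.
{E}⁺: E→ABD adds A, B, D; D→ABC adds C → {A, B, C, D, E}.
{A, B, C}⁺: ABC→DE adds D, E → {A, B, C, D, E}. Minimal: {B, C}⁺ = {B, C}; {A, C}⁺ = {A, C}; {A, B}⁺ = {A, B} — none reach the full schema.
Any other superkey contains one of these as a subset, so there are no further candidate keys.

{D}, {E}, {A, B, C}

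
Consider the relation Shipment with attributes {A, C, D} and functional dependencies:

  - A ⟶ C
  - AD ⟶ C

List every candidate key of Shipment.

{A, D}⁺: A→C adds C → {A, C, D}. Minimal: {D}⁺ = {D}; {A}⁺ = {A, C} — none reach the full schema.

AD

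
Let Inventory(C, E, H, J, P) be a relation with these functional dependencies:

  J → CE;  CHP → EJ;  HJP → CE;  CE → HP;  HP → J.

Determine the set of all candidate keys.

J; CE; HP

{J}⁺: J→CE adds C, E; CE→HP adds H, P → {C, E, H, J, P}.
{C, E}⁺: CE→HP adds H, P; HP→J adds J → {C, E, H, J, P}. Minimal: {E}⁺ = {E}; {C}⁺ = {C} — none reach the full schema.
{H, P}⁺: HP→J adds J; J→CE adds C, E → {C, E, H, J, P}. Minimal: {P}⁺ = {P}; {H}⁺ = {H} — none reach the full schema.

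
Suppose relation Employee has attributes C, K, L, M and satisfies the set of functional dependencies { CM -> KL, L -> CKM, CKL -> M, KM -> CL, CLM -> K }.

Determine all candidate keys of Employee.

(L); (C, M); (K, M)

{L}⁺: L→CKM adds C, K, M → {C, K, L, M}.
{C, M}⁺: CM→KL adds K, L → {C, K, L, M}. Minimal: {M}⁺ = {M}; {C}⁺ = {C} — none reach the full schema.
{K, M}⁺: KM→CL adds C, L → {C, K, L, M}. Minimal: {M}⁺ = {M}; {K}⁺ = {K} — none reach the full schema.
Any other superkey contains one of these as a subset, so there are no further candidate keys.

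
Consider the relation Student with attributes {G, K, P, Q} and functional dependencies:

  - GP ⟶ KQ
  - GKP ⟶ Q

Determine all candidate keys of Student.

GP

Attributes G, P never appear on any right-hand side, so every candidate key must contain {G, P}.
{G, P}⁺ = {G, K, P, Q}, which is all of the schema, so {G, P} is the only candidate key.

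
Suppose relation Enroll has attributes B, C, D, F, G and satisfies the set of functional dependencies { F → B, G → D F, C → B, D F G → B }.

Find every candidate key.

Attributes C, G never appear on any right-hand side, so every candidate key must contain {C, G}.
{C, G}⁺ = {B, C, D, F, G}, which is all of the schema, so {C, G} is the only candidate key.

CG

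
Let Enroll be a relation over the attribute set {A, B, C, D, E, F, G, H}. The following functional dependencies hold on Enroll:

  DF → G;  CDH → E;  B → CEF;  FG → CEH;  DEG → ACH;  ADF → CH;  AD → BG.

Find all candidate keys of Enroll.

{A, D}, {B, D}, {D, F}, {D, E, G}, {C, D, G, H}

Attribute D never appears on the right-hand side of any dependency, so D must belong to every candidate key.
{D}⁺ = {D}, which is not all of the schema, so we must add further attributes.
{A, D}⁺: AD→BG adds B, G; B→CEF adds C, E, F; FG→CEH adds H → {A, B, C, D, E, F, G, H}. Minimal: {D}⁺ = {D}; {A}⁺ = {A} — none reach the full schema.
{B, D}⁺: B→CEF adds C, E, F; DF→G adds G; FG→CEH adds H; DEG→ACH adds A → {A, B, C, D, E, F, G, H}. Minimal: {D}⁺ = {D}; {B}⁺ = {B, C, E, F} — none reach the full schema.
{D, F}⁺: DF→G adds G; FG→CEH adds C, E, H; DEG→ACH adds A; AD→BG adds B → {A, B, C, D, E, F, G, H}. Minimal: {F}⁺ = {F}; {D}⁺ = {D} — none reach the full schema.
{D, E, G}⁺: DEG→ACH adds A, C, H; AD→BG adds B; B→CEF adds F → {A, B, C, D, E, F, G, H}. Minimal: {E, G}⁺ = {E, G}; {D, G}⁺ = {D, G}; {D, E}⁺ = {D, E} — none reach the full schema.
{C, D, G, H}⁺: CDH→E adds E; DEG→ACH adds A; AD→BG adds B; B→CEF adds F → {A, B, C, D, E, F, G, H}. Minimal: {D, G, H}⁺ = {D, G, H}; {C, G, H}⁺ = {C, G, H}; {C, D, H}⁺ = {C, D, E, H}; … — none reach the full schema.
Any other superkey contains one of these as a subset, so there are no further candidate keys.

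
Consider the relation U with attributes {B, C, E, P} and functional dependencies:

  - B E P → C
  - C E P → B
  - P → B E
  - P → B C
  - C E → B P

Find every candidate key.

P, CE

{P}⁺: P→BE adds B, E; P→BC adds C → {B, C, E, P}.
{C, E}⁺: CE→BP adds B, P → {B, C, E, P}. Minimal: {E}⁺ = {E}; {C}⁺ = {C} — none reach the full schema.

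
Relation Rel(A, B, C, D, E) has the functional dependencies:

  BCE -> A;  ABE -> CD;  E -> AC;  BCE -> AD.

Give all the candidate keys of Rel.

Attributes B, E never appear on any right-hand side, so every candidate key must contain {B, E}.
{B, E}⁺ = {A, B, C, D, E}, which is all of the schema, so {B, E} is the only candidate key.

{B, E}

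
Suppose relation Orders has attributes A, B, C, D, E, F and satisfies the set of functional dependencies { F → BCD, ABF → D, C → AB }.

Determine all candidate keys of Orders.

EF

Attributes E, F never appear on any right-hand side, so every candidate key must contain {E, F}.
{E, F}⁺ = {A, B, C, D, E, F}, which is all of the schema, so {E, F} is the only candidate key.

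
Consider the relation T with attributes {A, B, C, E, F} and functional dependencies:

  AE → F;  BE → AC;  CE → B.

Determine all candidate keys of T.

Attribute E never appears on the right-hand side of any dependency, so E must belong to every candidate key.
{E}⁺ = {E}, which is not all of the schema, so we must add further attributes.
{B, E}⁺: BE→AC adds A, C; AE→F adds F → {A, B, C, E, F}.
{C, E}⁺: CE→B adds B; BE→AC adds A; AE→F adds F → {A, B, C, E, F}.

{B, E}, {C, E}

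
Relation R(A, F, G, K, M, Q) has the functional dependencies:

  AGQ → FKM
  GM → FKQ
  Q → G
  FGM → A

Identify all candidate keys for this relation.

{A, Q}; {G, M}; {M, Q}

{A, Q}⁺: Q→G adds G; AGQ→FKM adds F, K, M → {A, F, G, K, M, Q}. Minimal: {Q}⁺ = {G, Q}; {A}⁺ = {A} — none reach the full schema.
{G, M}⁺: GM→FKQ adds F, K, Q; FGM→A adds A → {A, F, G, K, M, Q}. Minimal: {M}⁺ = {M}; {G}⁺ = {G} — none reach the full schema.
{M, Q}⁺: Q→G adds G; GM→FKQ adds F, K; FGM→A adds A → {A, F, G, K, M, Q}. Minimal: {Q}⁺ = {G, Q}; {M}⁺ = {M} — none reach the full schema.
Any other superkey contains one of these as a subset, so there are no further candidate keys.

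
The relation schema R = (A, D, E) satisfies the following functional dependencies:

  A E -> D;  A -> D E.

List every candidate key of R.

Attribute A never appears on the right-hand side of any dependency, so A must belong to every candidate key.
{A}⁺ = {A, D, E}, which is all of the schema, so {A} is the only candidate key.

(A)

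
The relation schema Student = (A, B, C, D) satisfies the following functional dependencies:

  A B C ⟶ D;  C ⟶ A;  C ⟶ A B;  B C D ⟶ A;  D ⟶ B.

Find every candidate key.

Attribute C never appears on the right-hand side of any dependency, so C must belong to every candidate key.
{C}⁺ = {A, B, C, D}, which is all of the schema, so {C} is the only candidate key.

C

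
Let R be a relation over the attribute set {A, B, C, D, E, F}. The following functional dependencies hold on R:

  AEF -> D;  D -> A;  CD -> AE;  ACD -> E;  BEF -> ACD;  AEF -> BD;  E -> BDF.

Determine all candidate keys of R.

(E), (C, D)

{E}⁺: E→BDF adds B, D, F; D→A adds A; BEF→ACD adds C → {A, B, C, D, E, F}.
{C, D}⁺: D→A adds A; CD→AE adds E; E→BDF adds B, F → {A, B, C, D, E, F}.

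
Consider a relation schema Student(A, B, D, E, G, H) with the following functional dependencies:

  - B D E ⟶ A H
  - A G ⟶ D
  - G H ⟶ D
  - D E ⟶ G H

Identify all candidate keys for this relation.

{B, D, E}⁺: BDE→AH adds A, H; DE→GH adds G → {A, B, D, E, G, H}.
{A, B, E, G}⁺: AG→D adds D; DE→GH adds H → {A, B, D, E, G, H}.
{B, E, G, H}⁺: GH→D adds D; BDE→AH adds A → {A, B, D, E, G, H}.
Any other superkey contains one of these as a subset, so there are no further candidate keys.

{B, D, E}; {A, B, E, G}; {B, E, G, H}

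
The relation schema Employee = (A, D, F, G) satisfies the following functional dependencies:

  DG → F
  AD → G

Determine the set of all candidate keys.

{A, D}

Attributes A, D never appear on any right-hand side, so every candidate key must contain {A, D}.
{A, D}⁺ = {A, D, F, G}, which is all of the schema, so {A, D} is the only candidate key.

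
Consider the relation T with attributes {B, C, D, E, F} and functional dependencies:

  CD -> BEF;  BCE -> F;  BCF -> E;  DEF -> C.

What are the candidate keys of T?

(C, D), (D, E, F)

Attribute D never appears on the right-hand side of any dependency, so D must belong to every candidate key.
{D}⁺ = {D}, which is not all of the schema, so we must add further attributes.
{C, D}⁺: CD→BEF adds B, E, F → {B, C, D, E, F}. Minimal: {D}⁺ = {D}; {C}⁺ = {C} — none reach the full schema.
{D, E, F}⁺: DEF→C adds C; CD→BEF adds B → {B, C, D, E, F}. Minimal: {E, F}⁺ = {E, F}; {D, F}⁺ = {D, F}; {D, E}⁺ = {D, E} — none reach the full schema.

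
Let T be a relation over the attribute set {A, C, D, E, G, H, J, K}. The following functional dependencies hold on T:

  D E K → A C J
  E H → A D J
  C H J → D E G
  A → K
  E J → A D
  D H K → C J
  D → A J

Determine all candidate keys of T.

{D, H}⁺: D→AJ adds A, J; A→K adds K; DHK→CJ adds C; CHJ→DEG adds E, G → {A, C, D, E, G, H, J, K}. Minimal: {H}⁺ = {H}; {D}⁺ = {A, D, J, K} — none reach the full schema.
{E, H}⁺: EH→ADJ adds A, D, J; A→K adds K; DHK→CJ adds C; CHJ→DEG adds G → {A, C, D, E, G, H, J, K}. Minimal: {H}⁺ = {H}; {E}⁺ = {E} — none reach the full schema.
{C, H, J}⁺: CHJ→DEG adds D, E, G; EJ→AD adds A; A→K adds K → {A, C, D, E, G, H, J, K}. Minimal: {H, J}⁺ = {H, J}; {C, J}⁺ = {C, J}; {C, H}⁺ = {C, H} — none reach the full schema.

DH, EH, CHJ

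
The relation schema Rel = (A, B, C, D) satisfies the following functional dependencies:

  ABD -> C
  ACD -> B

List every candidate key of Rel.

Attributes A, D never appear on any right-hand side, so every candidate key must contain {A, D}.
{A, D}⁺ = {A, D}, which is not all of the schema, so we must add further attributes.
{A, B, D}⁺: ABD→C adds C → {A, B, C, D}.
{A, C, D}⁺: ACD→B adds B → {A, B, C, D}.
Any other superkey contains one of these as a subset, so there are no further candidate keys.

{A, B, D}, {A, C, D}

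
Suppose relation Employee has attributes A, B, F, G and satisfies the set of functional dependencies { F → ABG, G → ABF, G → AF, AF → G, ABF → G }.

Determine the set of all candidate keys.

{F}; {G}

{F}⁺: F→ABG adds A, B, G → {A, B, F, G}.
{G}⁺: G→ABF adds A, B, F → {A, B, F, G}.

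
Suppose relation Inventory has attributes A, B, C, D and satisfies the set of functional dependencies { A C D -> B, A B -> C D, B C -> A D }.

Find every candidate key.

{A, B}⁺: AB→CD adds C, D → {A, B, C, D}. Minimal: {B}⁺ = {B}; {A}⁺ = {A} — none reach the full schema.
{B, C}⁺: BC→AD adds A, D → {A, B, C, D}. Minimal: {C}⁺ = {C}; {B}⁺ = {B} — none reach the full schema.
{A, C, D}⁺: ACD→B adds B → {A, B, C, D}. Minimal: {C, D}⁺ = {C, D}; {A, D}⁺ = {A, D}; {A, C}⁺ = {A, C} — none reach the full schema.
Any other superkey contains one of these as a subset, so there are no further candidate keys.

(A, B), (B, C), (A, C, D)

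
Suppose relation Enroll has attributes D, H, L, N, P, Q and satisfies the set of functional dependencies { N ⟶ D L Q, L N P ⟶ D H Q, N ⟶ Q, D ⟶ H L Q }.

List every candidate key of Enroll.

Attributes N, P never appear on any right-hand side, so every candidate key must contain {N, P}.
{N, P}⁺ = {D, H, L, N, P, Q}, which is all of the schema, so {N, P} is the only candidate key.

(N, P)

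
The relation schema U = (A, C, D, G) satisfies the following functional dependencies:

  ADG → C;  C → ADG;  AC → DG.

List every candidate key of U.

(C), (A, D, G)

{C}⁺: C→ADG adds A, D, G → {A, C, D, G}.
{A, D, G}⁺: ADG→C adds C → {A, C, D, G}. Minimal: {D, G}⁺ = {D, G}; {A, G}⁺ = {A, G}; {A, D}⁺ = {A, D} — none reach the full schema.
Any other superkey contains one of these as a subset, so there are no further candidate keys.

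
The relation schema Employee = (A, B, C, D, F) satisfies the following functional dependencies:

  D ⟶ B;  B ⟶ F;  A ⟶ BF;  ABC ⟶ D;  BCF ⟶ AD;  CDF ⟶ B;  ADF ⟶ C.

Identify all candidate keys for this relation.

{A, C}⁺: A→BF adds B, F; ABC→D adds D → {A, B, C, D, F}. Minimal: {C}⁺ = {C}; {A}⁺ = {A, B, F} — none reach the full schema.
{A, D}⁺: D→B adds B; B→F adds F; ADF→C adds C → {A, B, C, D, F}. Minimal: {D}⁺ = {B, D, F}; {A}⁺ = {A, B, F} — none reach the full schema.
{B, C}⁺: B→F adds F; BCF→AD adds A, D → {A, B, C, D, F}. Minimal: {C}⁺ = {C}; {B}⁺ = {B, F} — none reach the full schema.
{C, D}⁺: D→B adds B; B→F adds F; BCF→AD adds A → {A, B, C, D, F}. Minimal: {D}⁺ = {B, D, F}; {C}⁺ = {C} — none reach the full schema.
Any other superkey contains one of these as a subset, so there are no further candidate keys.

(A, C), (A, D), (B, C), (C, D)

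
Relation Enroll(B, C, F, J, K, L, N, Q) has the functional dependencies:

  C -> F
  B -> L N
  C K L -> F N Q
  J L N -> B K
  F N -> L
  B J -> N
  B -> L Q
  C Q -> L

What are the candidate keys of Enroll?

{B, C, J}; {C, J, N}; {C, J, K, L}; {C, J, K, Q}

Attributes C, J never appear on any right-hand side, so every candidate key must contain {C, J}.
{C, J}⁺ = {C, F, J}, which is not all of the schema, so we must add further attributes.
{B, C, J}⁺: C→F adds F; B→LN adds L, N; JLN→BK adds K; B→LQ adds Q → {B, C, F, J, K, L, N, Q}.
{C, J, N}⁺: C→F adds F; FN→L adds L; JLN→BK adds B, K; B→LQ adds Q → {B, C, F, J, K, L, N, Q}.
{C, J, K, L}⁺: C→F adds F; CKL→FNQ adds N, Q; JLN→BK adds B → {B, C, F, J, K, L, N, Q}.
{C, J, K, Q}⁺: C→F adds F; CQ→L adds L; CKL→FNQ adds N; JLN→BK adds B → {B, C, F, J, K, L, N, Q}.
Any other superkey contains one of these as a subset, so there are no further candidate keys.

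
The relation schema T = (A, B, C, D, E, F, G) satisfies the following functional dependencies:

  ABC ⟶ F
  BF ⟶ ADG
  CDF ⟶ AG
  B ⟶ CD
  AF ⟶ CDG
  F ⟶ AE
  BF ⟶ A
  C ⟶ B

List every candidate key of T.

{F}⁺: F→AE adds A, E; AF→CDG adds C, D, G; C→B adds B → {A, B, C, D, E, F, G}.
{A, B}⁺: B→CD adds C, D; ABC→F adds F; BF→ADG adds G; F→AE adds E → {A, B, C, D, E, F, G}. Minimal: {B}⁺ = {B, C, D}; {A}⁺ = {A} — none reach the full schema.
{A, C}⁺: C→B adds B; ABC→F adds F; BF→ADG adds D, G; F→AE adds E → {A, B, C, D, E, F, G}. Minimal: {C}⁺ = {B, C, D}; {A}⁺ = {A} — none reach the full schema.
Any other superkey contains one of these as a subset, so there are no further candidate keys.

{F}, {A, B}, {A, C}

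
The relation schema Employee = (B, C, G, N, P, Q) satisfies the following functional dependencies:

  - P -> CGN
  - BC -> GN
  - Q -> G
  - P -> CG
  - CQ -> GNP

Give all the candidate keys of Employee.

BCQ; BPQ

Attributes B, Q never appear on any right-hand side, so every candidate key must contain {B, Q}.
{B, Q}⁺ = {B, G, Q}, which is not all of the schema, so we must add further attributes.
{B, C, Q}⁺: BC→GN adds G, N; CQ→GNP adds P → {B, C, G, N, P, Q}. Minimal: {C, Q}⁺ = {C, G, N, P, Q}; {B, Q}⁺ = {B, G, Q}; {B, C}⁺ = {B, C, G, N} — none reach the full schema.
{B, P, Q}⁺: P→CGN adds C, G, N → {B, C, G, N, P, Q}. Minimal: {P, Q}⁺ = {C, G, N, P, Q}; {B, Q}⁺ = {B, G, Q}; {B, P}⁺ = {B, C, G, N, P} — none reach the full schema.
Any other superkey contains one of these as a subset, so there are no further candidate keys.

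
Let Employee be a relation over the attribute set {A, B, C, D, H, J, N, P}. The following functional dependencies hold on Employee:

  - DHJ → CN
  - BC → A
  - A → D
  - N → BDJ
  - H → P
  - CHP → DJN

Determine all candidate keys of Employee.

Attribute H never appears on the right-hand side of any dependency, so H must belong to every candidate key.
{H}⁺ = {H, P}, which is not all of the schema, so we must add further attributes.
{C, H}⁺: H→P adds P; CHP→DJN adds D, J, N; N→BDJ adds B; BC→A adds A → {A, B, C, D, H, J, N, P}. Minimal: {H}⁺ = {H, P}; {C}⁺ = {C} — none reach the full schema.
{H, N}⁺: N→BDJ adds B, D, J; H→P adds P; DHJ→CN adds C; BC→A adds A → {A, B, C, D, H, J, N, P}. Minimal: {N}⁺ = {B, D, J, N}; {H}⁺ = {H, P} — none reach the full schema.
{A, H, J}⁺: A→D adds D; H→P adds P; DHJ→CN adds C, N; N→BDJ adds B → {A, B, C, D, H, J, N, P}. Minimal: {H, J}⁺ = {H, J, P}; {A, J}⁺ = {A, D, J}; {A, H}⁺ = {A, D, H, P} — none reach the full schema.
{D, H, J}⁺: DHJ→CN adds C, N; N→BDJ adds B; H→P adds P; BC→A adds A → {A, B, C, D, H, J, N, P}. Minimal: {H, J}⁺ = {H, J, P}; {D, J}⁺ = {D, J}; {D, H}⁺ = {D, H, P} — none reach the full schema.
Any other superkey contains one of these as a subset, so there are no further candidate keys.

(C, H); (H, N); (A, H, J); (D, H, J)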